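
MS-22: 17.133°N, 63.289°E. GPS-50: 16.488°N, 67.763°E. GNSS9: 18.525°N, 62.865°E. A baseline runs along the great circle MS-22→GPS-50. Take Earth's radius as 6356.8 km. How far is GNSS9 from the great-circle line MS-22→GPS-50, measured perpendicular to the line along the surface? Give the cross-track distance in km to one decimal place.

δ₁₃ = central angle MS-22→GNSS9 = 0.025296 rad  (haversine)
θ₁₃ = bearing MS-22→GNSS9 = 343.894°,  θ₁₂ = bearing MS-22→GPS-50 = 97.913°
dₓₜ = R·arcsin(sin δ₁₃ · sin(θ₁₃ − θ₁₂)) = 6356.8·arcsin(0.02529·sin(245.981°)) = -146.874 km
|dₓₜ| = 146.874 km

146.9 km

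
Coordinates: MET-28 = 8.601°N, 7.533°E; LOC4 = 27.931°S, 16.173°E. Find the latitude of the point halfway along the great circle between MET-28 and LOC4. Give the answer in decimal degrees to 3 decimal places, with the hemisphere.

9.692°S

Bx = cos φ₂ cos Δλ = 0.873486,  By = cos φ₂ sin Δλ = 0.132726
φₘ = atan2(sin φ₁ + sin φ₂, √((cos φ₁ + Bx)² + By²)) = -9.69193°
λₘ = λ₁ + atan2(By, cos φ₁ + Bx) = 11.60971°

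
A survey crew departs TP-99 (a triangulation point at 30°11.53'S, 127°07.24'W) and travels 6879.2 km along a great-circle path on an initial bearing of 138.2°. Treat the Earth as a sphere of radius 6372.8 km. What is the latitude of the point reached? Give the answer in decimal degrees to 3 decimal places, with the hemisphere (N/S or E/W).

53.648°S

TP-99: φ = -30.19217°, λ = -127.12067°
δ = d/R = 6879.2/6372.8 = 1.079463 rad
φ₂ = arcsin(sin φ₁ cos δ + cos φ₁ sin δ cos θ)
   = arcsin(-0.50290·0.47180 + 0.86434·0.88170·-0.74548) = -53.64833°
λ₂ = λ₁ + atan2(sin θ sin δ cos φ₁, cos δ − sin φ₁ sin φ₂) = -44.60887°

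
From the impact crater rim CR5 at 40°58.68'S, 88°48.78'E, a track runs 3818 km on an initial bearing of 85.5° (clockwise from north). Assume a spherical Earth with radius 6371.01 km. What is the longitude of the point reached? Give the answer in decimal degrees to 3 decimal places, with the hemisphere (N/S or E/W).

CR5: φ = -40.97800°, λ = +88.81300°
δ = d/R = 3818/6371.01 = 0.599277 rad
φ₂ = arcsin(sin φ₁ cos δ + cos φ₁ sin δ cos θ)
   = arcsin(-0.65577·0.82574 + 0.75496·0.56405·0.07846) = -30.53647°
λ₂ = λ₁ + atan2(sin θ sin δ cos φ₁, cos δ − sin φ₁ sin φ₂) = 129.57012°

129.570°E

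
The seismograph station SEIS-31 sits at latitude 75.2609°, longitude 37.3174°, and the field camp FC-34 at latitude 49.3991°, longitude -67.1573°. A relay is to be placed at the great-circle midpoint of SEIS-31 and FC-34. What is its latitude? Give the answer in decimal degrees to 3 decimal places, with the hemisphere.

69.753°N

Bx = cos φ₂ cos Δλ = -0.162666,  By = cos φ₂ sin Δλ = -0.630129
φₘ = atan2(sin φ₁ + sin φ₂, √((cos φ₁ + Bx)² + By²)) = 69.75328°
λₘ = λ₁ + atan2(By, cos φ₁ + Bx) = -44.39805°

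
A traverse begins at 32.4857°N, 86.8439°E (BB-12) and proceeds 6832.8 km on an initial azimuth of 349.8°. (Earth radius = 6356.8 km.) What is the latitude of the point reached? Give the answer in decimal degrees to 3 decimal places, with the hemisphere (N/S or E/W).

80.316°N

δ = d/R = 6832.8/6356.8 = 1.074880 rad
φ₂ = arcsin(sin φ₁ cos δ + cos φ₁ sin δ cos θ)
   = arcsin(0.53709·0.47584 + 0.84353·0.87953·0.98420) = 80.31598°
λ₂ = λ₁ + atan2(sin θ sin δ cos φ₁, cos δ − sin φ₁ sin φ₂) = -25.34972°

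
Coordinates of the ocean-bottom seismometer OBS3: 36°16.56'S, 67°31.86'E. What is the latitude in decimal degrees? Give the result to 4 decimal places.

36° + 16.56′/60 = 36 + 0.27600 = 36.2760°

36.2760°S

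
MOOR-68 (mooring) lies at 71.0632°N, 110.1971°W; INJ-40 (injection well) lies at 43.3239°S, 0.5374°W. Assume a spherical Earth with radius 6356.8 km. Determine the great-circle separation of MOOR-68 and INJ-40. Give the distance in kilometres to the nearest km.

15172 km

Δφ = -114.3871°,  Δλ = 109.6597°
a = sin²(Δφ/2) + cos φ₁ cos φ₂ sin²(Δλ/2) = 0.864207
c = 2·arcsin(√a) = 2.386801 rad = 136.7537°
d = R·c = 6356.8 × 2.386801 = 15172.4 km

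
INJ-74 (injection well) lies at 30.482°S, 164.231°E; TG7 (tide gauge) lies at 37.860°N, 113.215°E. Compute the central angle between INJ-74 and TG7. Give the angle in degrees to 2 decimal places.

83.30°

Δφ = 68.3420°,  Δλ = -51.0160°
a = sin²(Δφ/2) + cos φ₁ cos φ₂ sin²(Δλ/2) = 0.441645
c = 2·arcsin(√a) = 1.453820 rad = 83.2977°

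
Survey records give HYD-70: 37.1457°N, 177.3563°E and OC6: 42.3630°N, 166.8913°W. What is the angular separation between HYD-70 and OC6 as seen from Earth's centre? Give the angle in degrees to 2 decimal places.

13.16°

Δφ = 5.2173°,  Δλ = 15.7524°
a = sin²(Δφ/2) + cos φ₁ cos φ₂ sin²(Δλ/2) = 0.013131
c = 2·arcsin(√a) = 0.229688 rad = 13.1601°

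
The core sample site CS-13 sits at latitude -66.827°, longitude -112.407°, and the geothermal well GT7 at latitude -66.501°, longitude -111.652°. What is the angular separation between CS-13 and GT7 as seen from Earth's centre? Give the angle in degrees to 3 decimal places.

Δφ = 0.3260°,  Δλ = 0.7550°
a = sin²(Δφ/2) + cos φ₁ cos φ₂ sin²(Δλ/2) = 0.000015
c = 2·arcsin(√a) = 0.007721 rad = 0.4424°

0.442°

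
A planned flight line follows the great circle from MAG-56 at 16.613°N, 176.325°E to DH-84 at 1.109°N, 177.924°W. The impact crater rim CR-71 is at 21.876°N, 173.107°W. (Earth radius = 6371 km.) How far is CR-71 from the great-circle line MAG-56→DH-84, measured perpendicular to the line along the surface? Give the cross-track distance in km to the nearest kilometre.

1239 km

δ₁₃ = central angle MAG-56→CR-71 = 0.196784 rad  (haversine)
θ₁₃ = bearing MAG-56→CR-71 = 60.516°,  θ₁₂ = bearing MAG-56→DH-84 = 159.352°
dₓₜ = R·arcsin(sin δ₁₃ · sin(θ₁₃ − θ₁₂)) = 6371·arcsin(0.19552·sin(-98.836°)) = -1238.638 km
|dₓₜ| = 1238.638 km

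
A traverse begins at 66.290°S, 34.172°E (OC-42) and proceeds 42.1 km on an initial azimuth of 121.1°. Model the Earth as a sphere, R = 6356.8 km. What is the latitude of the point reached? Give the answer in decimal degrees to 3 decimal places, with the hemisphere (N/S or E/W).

δ = d/R = 42.1/6356.8 = 0.006623 rad
φ₂ = arcsin(sin φ₁ cos δ + cos φ₁ sin δ cos θ)
   = arcsin(-0.91559·0.99998 + 0.40211·0.00662·-0.51653) = -66.48389°
λ₂ = λ₁ + atan2(sin θ sin δ cos φ₁, cos δ − sin φ₁ sin φ₂) = 34.98634°

66.484°S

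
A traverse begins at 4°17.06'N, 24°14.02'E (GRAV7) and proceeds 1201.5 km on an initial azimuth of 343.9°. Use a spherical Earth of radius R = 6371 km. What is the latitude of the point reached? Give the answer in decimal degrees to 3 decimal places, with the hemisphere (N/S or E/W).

GRAV7: φ = +4.28433°, λ = +24.23367°
δ = d/R = 1201.5/6371 = 0.188589 rad
φ₂ = arcsin(sin φ₁ cos δ + cos φ₁ sin δ cos θ)
   = arcsin(0.07471·0.98227 + 0.99721·0.18747·0.96078) = 14.65501°
λ₂ = λ₁ + atan2(sin θ sin δ cos φ₁, cos δ − sin φ₁ sin φ₂) = 21.15326°

14.655°N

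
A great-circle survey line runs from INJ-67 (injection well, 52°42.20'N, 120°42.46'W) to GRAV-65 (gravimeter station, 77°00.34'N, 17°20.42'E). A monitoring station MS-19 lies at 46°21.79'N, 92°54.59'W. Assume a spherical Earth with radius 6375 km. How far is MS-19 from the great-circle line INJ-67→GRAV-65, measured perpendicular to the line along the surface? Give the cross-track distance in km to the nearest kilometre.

INJ-67: φ = +52.70333°, λ = -120.70767°
GRAV-65: φ = +77.00567°, λ = +17.34033°
MS-19: φ = +46.36317°, λ = -92.90983°
δ₁₃ = central angle INJ-67→MS-19 = 0.331275 rad  (haversine)
θ₁₃ = bearing INJ-67→MS-19 = 98.323°,  θ₁₂ = bearing INJ-67→GRAV-65 = 11.738°
dₓₜ = R·arcsin(sin δ₁₃ · sin(θ₁₃ − θ₁₂)) = 6375·arcsin(0.32525·sin(86.585°)) = 2107.983 km
|dₓₜ| = 2107.983 km

2108 km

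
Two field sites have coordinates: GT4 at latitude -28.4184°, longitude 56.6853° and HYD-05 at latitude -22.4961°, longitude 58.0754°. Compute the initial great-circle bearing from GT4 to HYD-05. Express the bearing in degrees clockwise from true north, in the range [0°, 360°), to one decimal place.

12.3°

Δλ = 1.3901°
y = sin Δλ · cos φ₂ = 0.022413
x = cos φ₁ sin φ₂ − sin φ₁ cos φ₂ cos Δλ = 0.103050
θ = atan2(y, x) = 12.2707° → 12.2707° (mod 360°)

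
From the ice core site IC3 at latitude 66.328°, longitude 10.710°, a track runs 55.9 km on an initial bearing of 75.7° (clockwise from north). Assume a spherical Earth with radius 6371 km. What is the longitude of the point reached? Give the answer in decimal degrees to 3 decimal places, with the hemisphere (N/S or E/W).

11.929°E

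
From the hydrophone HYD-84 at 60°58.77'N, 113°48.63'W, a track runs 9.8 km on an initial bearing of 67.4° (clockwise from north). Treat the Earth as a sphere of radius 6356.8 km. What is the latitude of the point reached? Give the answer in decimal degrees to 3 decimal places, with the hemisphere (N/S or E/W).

HYD-84: φ = +60.97950°, λ = -113.81050°
δ = d/R = 9.8/6356.8 = 0.001542 rad
φ₂ = arcsin(sin φ₁ cos δ + cos φ₁ sin δ cos θ)
   = arcsin(0.87445·1.00000 + 0.48512·0.00154·0.38430) = 61.01334°
λ₂ = λ₁ + atan2(sin θ sin δ cos φ₁, cos δ − sin φ₁ sin φ₂) = -113.64222°

61.013°N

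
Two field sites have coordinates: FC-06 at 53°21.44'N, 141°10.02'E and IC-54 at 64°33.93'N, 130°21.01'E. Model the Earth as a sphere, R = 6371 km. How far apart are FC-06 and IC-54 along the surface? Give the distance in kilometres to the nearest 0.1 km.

1387.7 km

FC-06: φ = +53.35733°, λ = +141.16700°
IC-54: φ = +64.56550°, λ = +130.35017°
Δφ = 11.2082°,  Δλ = -10.8168°
a = sin²(Δφ/2) + cos φ₁ cos φ₂ sin²(Δλ/2) = 0.011813
c = 2·arcsin(√a) = 0.217809 rad = 12.4796°
d = R·c = 6371 × 0.217809 = 1387.7 km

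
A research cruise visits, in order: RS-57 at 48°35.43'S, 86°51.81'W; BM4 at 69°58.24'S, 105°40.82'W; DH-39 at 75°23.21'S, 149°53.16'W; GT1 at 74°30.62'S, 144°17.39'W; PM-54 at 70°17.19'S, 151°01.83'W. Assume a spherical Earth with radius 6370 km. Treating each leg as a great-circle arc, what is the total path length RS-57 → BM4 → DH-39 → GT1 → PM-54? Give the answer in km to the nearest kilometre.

RS-57: φ = -48.59050°, λ = -86.86350°
BM4: φ = -69.97067°, λ = -105.68033°
DH-39: φ = -75.38683°, λ = -149.88600°
GT1: φ = -74.51033°, λ = -144.28983°
PM-54: φ = -70.28650°, λ = -151.03050°
RS-57→BM4: c = 0.405071 rad, d = 2580.30 km
BM4→DH-39: c = 0.241135 rad, d = 1536.03 km
DH-39→GT1: c = 0.029603 rad, d = 188.57 km
GT1→PM-54: c = 0.081739 rad, d = 520.68 km
Total = 2580.30 + 1536.03 + 188.57 + 520.68 = 4825.58 km

4826 km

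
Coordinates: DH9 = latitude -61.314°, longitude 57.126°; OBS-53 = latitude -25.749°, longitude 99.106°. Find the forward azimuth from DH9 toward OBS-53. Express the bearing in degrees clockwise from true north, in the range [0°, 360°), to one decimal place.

57.8°

Δλ = 41.9800°
y = sin Δλ · cos φ₂ = 0.602456
x = cos φ₁ sin φ₂ − sin φ₁ cos φ₂ cos Δλ = 0.378855
θ = atan2(y, x) = 57.8362° → 57.8362° (mod 360°)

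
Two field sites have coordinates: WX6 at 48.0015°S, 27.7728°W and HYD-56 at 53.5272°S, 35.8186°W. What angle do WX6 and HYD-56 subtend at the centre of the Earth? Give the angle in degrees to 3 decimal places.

7.503°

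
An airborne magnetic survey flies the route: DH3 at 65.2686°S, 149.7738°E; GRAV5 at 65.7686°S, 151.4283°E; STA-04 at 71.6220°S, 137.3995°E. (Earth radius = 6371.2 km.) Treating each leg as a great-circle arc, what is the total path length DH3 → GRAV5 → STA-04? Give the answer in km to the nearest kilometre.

953 km

DH3→GRAV5: c = 0.014810 rad, d = 94.36 km
GRAV5→STA-04: c = 0.134812 rad, d = 858.91 km
Total = 94.36 + 858.91 = 953.27 km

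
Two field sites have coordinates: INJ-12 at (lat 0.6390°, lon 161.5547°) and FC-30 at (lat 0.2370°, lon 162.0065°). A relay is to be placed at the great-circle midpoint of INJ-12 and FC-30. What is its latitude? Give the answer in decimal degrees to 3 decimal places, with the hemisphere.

Bx = cos φ₂ cos Δλ = 0.999960,  By = cos φ₂ sin Δλ = 0.007885
φₘ = atan2(sin φ₁ + sin φ₂, √((cos φ₁ + Bx)² + By²)) = 0.43800°
λₘ = λ₁ + atan2(By, cos φ₁ + Bx) = 161.78061°

0.438°N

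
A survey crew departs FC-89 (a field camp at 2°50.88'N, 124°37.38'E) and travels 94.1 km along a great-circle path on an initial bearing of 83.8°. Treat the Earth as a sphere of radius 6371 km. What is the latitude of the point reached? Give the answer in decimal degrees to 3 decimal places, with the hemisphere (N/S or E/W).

2.939°N

FC-89: φ = +2.84800°, λ = +124.62300°
δ = d/R = 94.1/6371 = 0.014770 rad
φ₂ = arcsin(sin φ₁ cos δ + cos φ₁ sin δ cos θ)
   = arcsin(0.04969·0.99989 + 0.99876·0.01477·0.10800) = 2.93909°
λ₂ = λ₁ + atan2(sin θ sin δ cos φ₁, cos δ − sin φ₁ sin φ₂) = 125.46542°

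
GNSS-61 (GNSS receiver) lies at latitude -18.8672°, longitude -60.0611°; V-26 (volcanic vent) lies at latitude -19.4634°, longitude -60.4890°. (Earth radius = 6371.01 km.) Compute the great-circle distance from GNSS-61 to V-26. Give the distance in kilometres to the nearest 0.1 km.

Δφ = -0.5962°,  Δλ = -0.4279°
a = sin²(Δφ/2) + cos φ₁ cos φ₂ sin²(Δλ/2) = 0.000040
c = 2·arcsin(√a) = 0.012571 rad = 0.7203°
d = R·c = 6371.01 × 0.012571 = 80.1 km

80.1 km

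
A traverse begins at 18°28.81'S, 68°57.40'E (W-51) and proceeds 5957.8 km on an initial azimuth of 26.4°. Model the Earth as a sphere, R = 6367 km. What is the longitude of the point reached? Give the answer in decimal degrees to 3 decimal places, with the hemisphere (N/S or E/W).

93.299°E

W-51: φ = -18.48017°, λ = +68.95667°
δ = d/R = 5957.8/6367 = 0.935731 rad
φ₂ = arcsin(sin φ₁ cos δ + cos φ₁ sin δ cos θ)
   = arcsin(-0.31698·0.59323 + 0.94843·0.80503·0.89571) = 29.72609°
λ₂ = λ₁ + atan2(sin θ sin δ cos φ₁, cos δ − sin φ₁ sin φ₂) = 93.29899°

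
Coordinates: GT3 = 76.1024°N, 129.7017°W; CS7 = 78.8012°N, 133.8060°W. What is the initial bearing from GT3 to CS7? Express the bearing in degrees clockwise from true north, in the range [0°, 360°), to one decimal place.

343.7°

Δλ = -4.1043°
y = sin Δλ · cos φ₂ = -0.013900
x = cos φ₁ sin φ₂ − sin φ₁ cos φ₂ cos Δλ = 0.047569
θ = atan2(y, x) = -16.2891° → 343.7109° (mod 360°)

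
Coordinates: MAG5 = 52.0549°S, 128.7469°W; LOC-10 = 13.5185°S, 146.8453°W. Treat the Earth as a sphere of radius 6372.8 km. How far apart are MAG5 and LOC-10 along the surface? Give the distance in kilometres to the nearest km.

4580 km

Δφ = 38.5364°,  Δλ = -18.0984°
a = sin²(Δφ/2) + cos φ₁ cos φ₂ sin²(Δλ/2) = 0.123684
c = 2·arcsin(√a) = 0.718745 rad = 41.1811°
d = R·c = 6372.8 × 0.718745 = 4580.4 km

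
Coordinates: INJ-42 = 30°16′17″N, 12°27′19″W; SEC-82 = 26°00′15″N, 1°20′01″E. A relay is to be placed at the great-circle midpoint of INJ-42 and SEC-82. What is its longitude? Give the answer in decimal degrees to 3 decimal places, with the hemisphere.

5.423°W

INJ-42: φ = +30.27139°, λ = -12.45528°
SEC-82: φ = +26.00417°, λ = +1.33361°
Bx = cos φ₂ cos Δλ = 0.872860,  By = cos φ₂ sin Δλ = 0.214216
φₘ = atan2(sin φ₁ + sin φ₂, √((cos φ₁ + Bx)² + By²)) = 28.31098°
λₘ = λ₁ + atan2(By, cos φ₁ + Bx) = -5.42280°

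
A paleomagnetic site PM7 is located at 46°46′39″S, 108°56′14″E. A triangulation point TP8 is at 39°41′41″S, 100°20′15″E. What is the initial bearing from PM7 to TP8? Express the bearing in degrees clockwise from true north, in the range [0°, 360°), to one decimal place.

PM7: φ = -46.77750°, λ = +108.93722°
TP8: φ = -39.69472°, λ = +100.33750°
Δλ = -8.5997°
y = sin Δλ · cos φ₂ = -0.115058
x = cos φ₁ sin φ₂ − sin φ₁ cos φ₂ cos Δλ = 0.116999
θ = atan2(y, x) = -44.5206° → 315.4794° (mod 360°)

315.5°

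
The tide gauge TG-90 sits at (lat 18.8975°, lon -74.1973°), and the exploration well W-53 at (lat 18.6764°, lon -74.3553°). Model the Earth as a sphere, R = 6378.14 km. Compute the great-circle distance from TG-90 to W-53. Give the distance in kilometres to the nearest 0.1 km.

Δφ = -0.2211°,  Δλ = -0.1580°
a = sin²(Δφ/2) + cos φ₁ cos φ₂ sin²(Δλ/2) = 0.000005
c = 2·arcsin(√a) = 0.004659 rad = 0.2669°
d = R·c = 6378.14 × 0.004659 = 29.7 km

29.7 km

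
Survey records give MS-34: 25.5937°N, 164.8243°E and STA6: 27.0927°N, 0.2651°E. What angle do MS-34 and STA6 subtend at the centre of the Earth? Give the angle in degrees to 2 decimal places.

125.25°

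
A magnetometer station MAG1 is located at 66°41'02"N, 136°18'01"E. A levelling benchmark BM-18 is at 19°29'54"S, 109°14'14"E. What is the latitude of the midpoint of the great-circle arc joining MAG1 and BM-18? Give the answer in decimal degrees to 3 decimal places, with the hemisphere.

MAG1: φ = +66.68389°, λ = +136.30028°
BM-18: φ = -19.49833°, λ = +109.23722°
Bx = cos φ₂ cos Δλ = 0.839437,  By = cos φ₂ sin Δλ = -0.428879
φₘ = atan2(sin φ₁ + sin φ₂, √((cos φ₁ + Bx)² + By²)) = 24.08716°
λₘ = λ₁ + atan2(By, cos φ₁ + Bx) = 117.15314°

24.087°N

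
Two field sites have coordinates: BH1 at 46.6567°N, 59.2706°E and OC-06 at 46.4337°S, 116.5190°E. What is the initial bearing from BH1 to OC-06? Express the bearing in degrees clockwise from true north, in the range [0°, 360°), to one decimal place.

Δλ = 57.2484°
y = sin Δλ · cos φ₂ = 0.579628
x = cos φ₁ sin φ₂ − sin φ₁ cos φ₂ cos Δλ = -0.768485
θ = atan2(y, x) = 142.9747° → 142.9747° (mod 360°)

143.0°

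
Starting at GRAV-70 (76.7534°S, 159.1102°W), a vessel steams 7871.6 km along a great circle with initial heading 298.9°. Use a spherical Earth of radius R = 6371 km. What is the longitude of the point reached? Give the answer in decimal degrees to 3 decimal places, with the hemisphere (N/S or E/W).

δ = d/R = 7871.6/6371 = 1.235536 rad
φ₂ = arcsin(sin φ₁ cos δ + cos φ₁ sin δ cos θ)
   = arcsin(-0.97339·0.32901 + 0.22914·0.94432·0.48328) = -12.45576°
λ₂ = λ₁ + atan2(sin θ sin δ cos φ₁, cos δ − sin φ₁ sin φ₂) = 143.04059°

143.041°E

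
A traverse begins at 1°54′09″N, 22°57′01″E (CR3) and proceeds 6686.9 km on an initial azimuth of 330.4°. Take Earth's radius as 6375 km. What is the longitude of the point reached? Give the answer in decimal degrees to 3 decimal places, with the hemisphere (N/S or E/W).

19.191°W

CR3: φ = +1.90250°, λ = +22.95028°
δ = d/R = 6686.9/6375 = 1.048925 rad
φ₂ = arcsin(sin φ₁ cos δ + cos φ₁ sin δ cos θ)
   = arcsin(0.03320·0.49850 + 0.99945·0.86689·0.86949) = 50.34392°
λ₂ = λ₁ + atan2(sin θ sin δ cos φ₁, cos δ − sin φ₁ sin φ₂) = -19.19099°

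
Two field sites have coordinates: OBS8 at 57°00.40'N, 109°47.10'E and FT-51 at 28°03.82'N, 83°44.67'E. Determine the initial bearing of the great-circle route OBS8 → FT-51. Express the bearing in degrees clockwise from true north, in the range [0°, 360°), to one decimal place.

OBS8: φ = +57.00667°, λ = +109.78500°
FT-51: φ = +28.06367°, λ = +83.74450°
Δλ = -26.0405°
y = sin Δλ · cos φ₂ = -0.387390
x = cos φ₁ sin φ₂ − sin φ₁ cos φ₂ cos Δλ = -0.408805
θ = atan2(y, x) = -136.5407° → 223.4593° (mod 360°)

223.5°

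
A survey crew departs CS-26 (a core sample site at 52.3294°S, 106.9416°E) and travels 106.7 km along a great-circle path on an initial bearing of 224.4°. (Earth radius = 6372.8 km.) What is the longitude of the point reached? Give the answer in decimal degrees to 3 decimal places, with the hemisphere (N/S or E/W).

105.826°E

δ = d/R = 106.7/6372.8 = 0.016743 rad
φ₂ = arcsin(sin φ₁ cos δ + cos φ₁ sin δ cos θ)
   = arcsin(-0.79154·0.99986 + 0.61112·0.01674·-0.71447) = -53.00961°
λ₂ = λ₁ + atan2(sin θ sin δ cos φ₁, cos δ − sin φ₁ sin φ₂) = 105.82606°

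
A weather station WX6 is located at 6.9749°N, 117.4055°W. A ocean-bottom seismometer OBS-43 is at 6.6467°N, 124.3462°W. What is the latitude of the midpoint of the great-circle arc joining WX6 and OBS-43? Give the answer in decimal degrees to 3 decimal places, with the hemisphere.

Bx = cos φ₂ cos Δλ = 0.986000,  By = cos φ₂ sin Δλ = -0.120030
φₘ = atan2(sin φ₁ + sin φ₂, √((cos φ₁ + Bx)² + By²)) = 6.82319°
λₘ = λ₁ + atan2(By, cos φ₁ + Bx) = -120.87704°

6.823°N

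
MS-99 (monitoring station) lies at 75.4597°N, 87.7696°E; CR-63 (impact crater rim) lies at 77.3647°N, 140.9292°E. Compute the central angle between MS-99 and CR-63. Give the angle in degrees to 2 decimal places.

Δφ = 1.9050°,  Δλ = 53.1596°
a = sin²(Δφ/2) + cos φ₁ cos φ₂ sin²(Δλ/2) = 0.011271
c = 2·arcsin(√a) = 0.212734 rad = 12.1887°

12.19°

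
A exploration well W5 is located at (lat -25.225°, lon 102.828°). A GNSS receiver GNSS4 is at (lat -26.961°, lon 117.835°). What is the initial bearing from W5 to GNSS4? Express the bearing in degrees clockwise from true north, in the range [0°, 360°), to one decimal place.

Δλ = 15.0070°
y = sin Δλ · cos φ₂ = 0.230795
x = cos φ₁ sin φ₂ − sin φ₁ cos φ₂ cos Δλ = -0.043250
θ = atan2(y, x) = 100.6138° → 100.6138° (mod 360°)

100.6°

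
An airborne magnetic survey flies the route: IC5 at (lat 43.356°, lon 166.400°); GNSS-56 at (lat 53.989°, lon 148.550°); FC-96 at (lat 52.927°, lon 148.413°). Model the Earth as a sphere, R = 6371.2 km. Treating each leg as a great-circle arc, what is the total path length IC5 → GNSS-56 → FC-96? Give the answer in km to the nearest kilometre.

1875 km

IC5→GNSS-56: c = 0.275642 rad, d = 1756.17 km
GNSS-56→FC-96: c = 0.018590 rad, d = 118.44 km
Total = 1756.17 + 118.44 = 1874.61 km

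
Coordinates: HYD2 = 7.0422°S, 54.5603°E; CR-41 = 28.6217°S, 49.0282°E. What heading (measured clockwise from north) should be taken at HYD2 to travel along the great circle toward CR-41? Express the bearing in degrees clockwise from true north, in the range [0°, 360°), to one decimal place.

192.9°

Δλ = -5.5321°
y = sin Δλ · cos φ₂ = -0.084623
x = cos φ₁ sin φ₂ − sin φ₁ cos φ₂ cos Δλ = -0.368293
θ = atan2(y, x) = -167.0597° → 192.9403° (mod 360°)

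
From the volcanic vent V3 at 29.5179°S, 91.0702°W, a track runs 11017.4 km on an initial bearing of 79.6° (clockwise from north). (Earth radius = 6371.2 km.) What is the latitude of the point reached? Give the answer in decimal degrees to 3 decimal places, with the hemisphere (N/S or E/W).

13.466°N

δ = d/R = 11017.4/6371.2 = 1.729250 rad
φ₂ = arcsin(sin φ₁ cos δ + cos φ₁ sin δ cos θ)
   = arcsin(-0.49270·-0.15779 + 0.87020·0.98747·0.18052) = 13.46571°
λ₂ = λ₁ + atan2(sin θ sin δ cos φ₁, cos δ − sin φ₁ sin φ₂) = 1.84643°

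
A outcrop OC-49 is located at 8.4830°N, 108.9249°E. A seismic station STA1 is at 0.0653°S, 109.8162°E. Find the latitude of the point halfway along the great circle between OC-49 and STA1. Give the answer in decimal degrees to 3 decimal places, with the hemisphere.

4.209°N

Bx = cos φ₂ cos Δλ = 0.999878,  By = cos φ₂ sin Δλ = 0.015555
φₘ = atan2(sin φ₁ + sin φ₂, √((cos φ₁ + Bx)² + By²)) = 4.20898°
λₘ = λ₁ + atan2(By, cos φ₁ + Bx) = 109.37300°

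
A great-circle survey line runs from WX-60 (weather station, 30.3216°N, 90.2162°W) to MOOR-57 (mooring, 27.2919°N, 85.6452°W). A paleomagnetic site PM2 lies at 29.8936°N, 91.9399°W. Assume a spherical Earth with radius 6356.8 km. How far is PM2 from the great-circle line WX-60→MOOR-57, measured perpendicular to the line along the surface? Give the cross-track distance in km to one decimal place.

δ₁₃ = central angle WX-60→PM2 = 0.027076 rad  (haversine)
θ₁₃ = bearing WX-60→PM2 = 254.419°,  θ₁₂ = bearing WX-60→MOOR-57 = 125.984°
dₓₜ = R·arcsin(sin δ₁₃ · sin(θ₁₃ − θ₁₂)) = 6356.8·arcsin(0.02707·sin(128.434°)) = 134.816 km
|dₓₜ| = 134.816 km

134.8 km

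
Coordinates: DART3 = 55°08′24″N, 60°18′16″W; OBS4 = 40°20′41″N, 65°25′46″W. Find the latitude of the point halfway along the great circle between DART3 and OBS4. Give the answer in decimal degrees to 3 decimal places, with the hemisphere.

DART3: φ = +55.14000°, λ = -60.30444°
OBS4: φ = +40.34472°, λ = -65.42944°
Bx = cos φ₂ cos Δλ = 0.759116,  By = cos φ₂ sin Δλ = -0.068083
φₘ = atan2(sin φ₁ + sin φ₂, √((cos φ₁ + Bx)² + By²)) = 47.77031°
λₘ = λ₁ + atan2(By, cos φ₁ + Bx) = -63.23336°

47.770°N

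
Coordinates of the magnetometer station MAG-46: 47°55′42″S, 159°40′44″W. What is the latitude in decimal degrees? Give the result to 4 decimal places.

47° + 55′/60 + 42″/3600 = 47 + 0.91667 + 0.01167 = 47.9283°

47.9283°S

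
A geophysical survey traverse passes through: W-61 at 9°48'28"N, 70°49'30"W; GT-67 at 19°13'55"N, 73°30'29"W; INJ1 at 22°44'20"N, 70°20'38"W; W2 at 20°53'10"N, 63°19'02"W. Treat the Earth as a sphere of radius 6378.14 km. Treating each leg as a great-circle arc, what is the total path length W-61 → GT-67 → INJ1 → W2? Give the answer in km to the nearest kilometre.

W-61: φ = +9.80778°, λ = -70.82500°
GT-67: φ = +19.23194°, λ = -73.50806°
INJ1: φ = +22.73889°, λ = -70.34389°
W2: φ = +20.88611°, λ = -63.31722°
W-61→GT-67: c = 0.170599 rad, d = 1088.10 km
GT-67→INJ1: c = 0.080023 rad, d = 510.40 km
INJ1→W2: c = 0.118345 rad, d = 754.82 km
Total = 1088.10 + 510.40 + 754.82 = 2353.32 km

2353 km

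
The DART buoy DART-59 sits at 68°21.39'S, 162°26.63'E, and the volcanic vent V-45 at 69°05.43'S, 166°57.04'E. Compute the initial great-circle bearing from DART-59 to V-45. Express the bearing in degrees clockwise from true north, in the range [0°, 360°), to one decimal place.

DART-59: φ = -68.35650°, λ = +162.44383°
V-45: φ = -69.09050°, λ = +166.95067°
Δλ = 4.5068°
y = sin Δλ · cos φ₂ = 0.028044
x = cos φ₁ sin φ₂ − sin φ₁ cos φ₂ cos Δλ = -0.013836
θ = atan2(y, x) = 116.2604° → 116.2604° (mod 360°)

116.3°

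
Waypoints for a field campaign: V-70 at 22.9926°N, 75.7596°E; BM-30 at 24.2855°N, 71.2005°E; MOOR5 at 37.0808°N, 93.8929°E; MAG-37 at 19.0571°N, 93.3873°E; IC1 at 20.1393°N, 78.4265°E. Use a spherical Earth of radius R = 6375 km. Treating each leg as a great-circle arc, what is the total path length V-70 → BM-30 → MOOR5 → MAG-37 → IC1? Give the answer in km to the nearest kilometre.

V-70→BM-30: c = 0.076302 rad, d = 486.43 km
BM-30→MOOR5: c = 0.405576 rad, d = 2585.55 km
MOOR5→MAG-37: c = 0.314668 rad, d = 2006.01 km
MAG-37→IC1: c = 0.246628 rad, d = 1572.26 km
Total = 486.43 + 2585.55 + 2006.01 + 1572.26 = 6650.23 km

6650 km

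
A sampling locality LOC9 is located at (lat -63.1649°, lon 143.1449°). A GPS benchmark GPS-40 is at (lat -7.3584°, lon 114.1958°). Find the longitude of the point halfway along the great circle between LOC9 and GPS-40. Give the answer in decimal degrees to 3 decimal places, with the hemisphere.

Bx = cos φ₂ cos Δλ = 0.867844,  By = cos φ₂ sin Δλ = -0.480046
φₘ = atan2(sin φ₁ + sin φ₂, √((cos φ₁ + Bx)² + By²)) = -36.01063°
λₘ = λ₁ + atan2(By, cos φ₁ + Bx) = 123.14981°

123.150°E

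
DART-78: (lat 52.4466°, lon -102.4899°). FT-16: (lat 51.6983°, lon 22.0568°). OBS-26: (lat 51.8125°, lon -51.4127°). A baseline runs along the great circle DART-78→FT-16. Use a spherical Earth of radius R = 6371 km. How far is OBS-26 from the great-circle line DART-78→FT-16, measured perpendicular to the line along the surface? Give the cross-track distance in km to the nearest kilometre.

1962 km

δ₁₃ = central angle DART-78→OBS-26 = 0.535789 rad  (haversine)
θ₁₃ = bearing DART-78→OBS-26 = 70.415°,  θ₁₂ = bearing DART-78→FT-16 = 33.997°
dₓₜ = R·arcsin(sin δ₁₃ · sin(θ₁₃ − θ₁₂)) = 6371·arcsin(0.51052·sin(36.418°)) = 1961.808 km
|dₓₜ| = 1961.808 km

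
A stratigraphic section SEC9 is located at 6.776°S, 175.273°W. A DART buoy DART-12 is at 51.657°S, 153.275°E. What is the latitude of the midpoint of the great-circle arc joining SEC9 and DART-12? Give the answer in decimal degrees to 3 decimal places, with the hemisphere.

30.104°S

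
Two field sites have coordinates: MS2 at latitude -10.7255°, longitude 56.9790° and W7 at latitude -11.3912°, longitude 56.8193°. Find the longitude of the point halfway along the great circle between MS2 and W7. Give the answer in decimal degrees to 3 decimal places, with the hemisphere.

56.899°E

Bx = cos φ₂ cos Δλ = 0.980298,  By = cos φ₂ sin Δλ = -0.002732
φₘ = atan2(sin φ₁ + sin φ₂, √((cos φ₁ + Bx)² + By²)) = -11.05836°
λₘ = λ₁ + atan2(By, cos φ₁ + Bx) = 56.89924°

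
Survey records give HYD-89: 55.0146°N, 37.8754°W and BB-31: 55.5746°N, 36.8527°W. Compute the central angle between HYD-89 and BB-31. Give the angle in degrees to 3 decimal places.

0.808°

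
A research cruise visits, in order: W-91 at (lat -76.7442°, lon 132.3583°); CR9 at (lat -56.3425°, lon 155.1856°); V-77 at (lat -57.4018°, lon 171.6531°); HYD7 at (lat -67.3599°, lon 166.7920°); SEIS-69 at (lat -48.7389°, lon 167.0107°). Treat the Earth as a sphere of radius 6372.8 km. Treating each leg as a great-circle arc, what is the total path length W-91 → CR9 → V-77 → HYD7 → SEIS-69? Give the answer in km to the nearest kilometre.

W-91→CR9: c = 0.383614 rad, d = 2444.69 km
CR9→V-77: c = 0.157763 rad, d = 1005.39 km
V-77→HYD7: c = 0.178064 rad, d = 1134.76 km
HYD7→SEIS-69: c = 0.325004 rad, d = 2071.18 km
Total = 2444.69 + 1005.39 + 1134.76 + 2071.18 = 6656.03 km

6656 km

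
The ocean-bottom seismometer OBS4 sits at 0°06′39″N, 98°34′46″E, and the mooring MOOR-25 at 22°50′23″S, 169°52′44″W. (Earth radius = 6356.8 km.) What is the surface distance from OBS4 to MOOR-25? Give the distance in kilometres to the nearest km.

10148 km

OBS4: φ = +0.11083°, λ = +98.57944°
MOOR-25: φ = -22.83972°, λ = -169.87889°
Δφ = -22.9506°,  Δλ = 91.5417°
a = sin²(Δφ/2) + cos φ₁ cos φ₂ sin²(Δλ/2) = 0.512773
c = 2·arcsin(√a) = 1.596344 rad = 91.4638°
d = R·c = 6356.8 × 1.596344 = 10147.6 km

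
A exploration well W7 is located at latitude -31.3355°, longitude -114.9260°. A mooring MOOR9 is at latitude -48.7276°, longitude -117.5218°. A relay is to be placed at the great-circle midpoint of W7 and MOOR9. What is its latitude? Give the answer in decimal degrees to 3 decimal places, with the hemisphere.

40.039°S

Bx = cos φ₂ cos Δλ = 0.658963,  By = cos φ₂ sin Δλ = -0.029875
φₘ = atan2(sin φ₁ + sin φ₂, √((cos φ₁ + Bx)² + By²)) = -40.03867°
λₘ = λ₁ + atan2(By, cos φ₁ + Bx) = -116.05711°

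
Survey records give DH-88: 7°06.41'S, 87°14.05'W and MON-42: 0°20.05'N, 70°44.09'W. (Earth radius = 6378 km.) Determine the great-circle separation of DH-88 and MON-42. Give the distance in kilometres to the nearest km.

DH-88: φ = -7.10683°, λ = -87.23417°
MON-42: φ = +0.33417°, λ = -70.73483°
Δφ = 7.4410°,  Δλ = 16.4993°
a = sin²(Δφ/2) + cos φ₁ cos φ₂ sin²(Δλ/2) = 0.024641
c = 2·arcsin(√a) = 0.315250 rad = 18.0625°
d = R·c = 6378 × 0.315250 = 2010.7 km

2011 km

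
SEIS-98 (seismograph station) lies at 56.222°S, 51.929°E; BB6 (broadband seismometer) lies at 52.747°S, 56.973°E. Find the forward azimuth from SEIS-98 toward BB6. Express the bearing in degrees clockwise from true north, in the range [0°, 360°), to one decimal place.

Δλ = 5.0440°
y = sin Δλ · cos φ₂ = 0.053222
x = cos φ₁ sin φ₂ − sin φ₁ cos φ₂ cos Δλ = 0.058665
θ = atan2(y, x) = 42.2149° → 42.2149° (mod 360°)

42.2°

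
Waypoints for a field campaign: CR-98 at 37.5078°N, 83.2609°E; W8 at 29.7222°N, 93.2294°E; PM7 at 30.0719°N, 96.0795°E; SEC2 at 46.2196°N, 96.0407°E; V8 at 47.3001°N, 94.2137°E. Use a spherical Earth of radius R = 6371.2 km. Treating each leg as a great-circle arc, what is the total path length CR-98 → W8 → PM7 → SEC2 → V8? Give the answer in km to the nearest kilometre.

3521 km

CR-98→W8: c = 0.198408 rad, d = 1264.10 km
W8→PM7: c = 0.043552 rad, d = 277.48 km
PM7→SEC2: c = 0.281831 rad, d = 1795.60 km
SEC2→V8: c = 0.028857 rad, d = 183.85 km
Total = 1264.10 + 277.48 + 1795.60 + 183.85 = 3521.04 km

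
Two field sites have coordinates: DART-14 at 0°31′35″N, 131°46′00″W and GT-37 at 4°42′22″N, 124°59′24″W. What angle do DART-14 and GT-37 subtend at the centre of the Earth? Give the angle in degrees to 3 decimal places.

DART-14: φ = +0.52639°, λ = -131.76667°
GT-37: φ = +4.70611°, λ = -124.99000°
Δφ = 4.1797°,  Δλ = 6.7767°
a = sin²(Δφ/2) + cos φ₁ cos φ₂ sin²(Δλ/2) = 0.004811
c = 2·arcsin(√a) = 0.138835 rad = 7.9547°

7.955°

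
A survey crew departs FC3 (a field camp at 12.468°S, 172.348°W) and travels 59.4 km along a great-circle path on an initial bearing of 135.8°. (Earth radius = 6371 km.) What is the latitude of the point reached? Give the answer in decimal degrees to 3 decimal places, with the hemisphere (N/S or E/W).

12.851°S

δ = d/R = 59.4/6371 = 0.009323 rad
φ₂ = arcsin(sin φ₁ cos δ + cos φ₁ sin δ cos θ)
   = arcsin(-0.21589·0.99996 + 0.97642·0.00932·-0.71691) = -12.85070°
λ₂ = λ₁ + atan2(sin θ sin δ cos φ₁, cos δ − sin φ₁ sin φ₂) = -171.96601°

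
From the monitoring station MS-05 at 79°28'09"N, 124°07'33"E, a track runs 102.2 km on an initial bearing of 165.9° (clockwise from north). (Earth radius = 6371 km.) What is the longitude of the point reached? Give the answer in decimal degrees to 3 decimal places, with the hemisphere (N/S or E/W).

MS-05: φ = +79.46917°, λ = +124.12583°
δ = d/R = 102.2/6371 = 0.016041 rad
φ₂ = arcsin(sin φ₁ cos δ + cos φ₁ sin δ cos θ)
   = arcsin(0.98316·0.99987 + 0.18276·0.01604·-0.96987) = 78.57558°
λ₂ = λ₁ + atan2(sin θ sin δ cos φ₁, cos δ − sin φ₁ sin φ₂) = 125.25628°

125.256°E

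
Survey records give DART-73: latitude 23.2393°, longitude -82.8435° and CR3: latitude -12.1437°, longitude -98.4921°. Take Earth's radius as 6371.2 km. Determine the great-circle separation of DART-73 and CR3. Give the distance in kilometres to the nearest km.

4287 km

Δφ = -35.3830°,  Δλ = -15.6486°
a = sin²(Δφ/2) + cos φ₁ cos φ₂ sin²(Δλ/2) = 0.108998
c = 2·arcsin(√a) = 0.672923 rad = 38.5556°
d = R·c = 6371.2 × 0.672923 = 4287.3 km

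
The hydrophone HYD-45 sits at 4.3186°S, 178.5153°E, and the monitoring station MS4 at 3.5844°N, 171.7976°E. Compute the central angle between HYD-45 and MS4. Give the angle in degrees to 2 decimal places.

10.37°

Δφ = 7.9030°,  Δλ = -6.7177°
a = sin²(Δφ/2) + cos φ₁ cos φ₂ sin²(Δλ/2) = 0.008165
c = 2·arcsin(√a) = 0.180969 rad = 10.3688°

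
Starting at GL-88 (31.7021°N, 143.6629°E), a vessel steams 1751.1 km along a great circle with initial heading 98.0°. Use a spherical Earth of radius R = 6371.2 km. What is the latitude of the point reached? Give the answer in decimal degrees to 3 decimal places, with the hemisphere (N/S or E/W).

δ = d/R = 1751.1/6371.2 = 0.274846 rad
φ₂ = arcsin(sin φ₁ cos δ + cos φ₁ sin δ cos θ)
   = arcsin(0.52550·0.96247 + 0.85079·0.27140·-0.13917) = 28.27106°
λ₂ = λ₁ + atan2(sin θ sin δ cos φ₁, cos δ − sin φ₁ sin φ₂) = 161.43056°

28.271°N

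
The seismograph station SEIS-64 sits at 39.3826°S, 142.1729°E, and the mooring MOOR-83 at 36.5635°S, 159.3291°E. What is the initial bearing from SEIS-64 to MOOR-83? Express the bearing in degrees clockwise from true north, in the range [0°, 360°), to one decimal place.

83.6°

Δλ = 17.1562°
y = sin Δλ · cos φ₂ = 0.236925
x = cos φ₁ sin φ₂ − sin φ₁ cos φ₂ cos Δλ = 0.026507
θ = atan2(y, x) = 83.6165° → 83.6165° (mod 360°)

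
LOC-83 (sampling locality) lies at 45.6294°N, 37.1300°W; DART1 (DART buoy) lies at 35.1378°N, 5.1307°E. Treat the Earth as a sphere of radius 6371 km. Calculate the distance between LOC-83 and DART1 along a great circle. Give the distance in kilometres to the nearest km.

3716 km

Δφ = -10.4916°,  Δλ = 42.2607°
a = sin²(Δφ/2) + cos φ₁ cos φ₂ sin²(Δλ/2) = 0.082675
c = 2·arcsin(√a) = 0.583299 rad = 33.4206°
d = R·c = 6371 × 0.583299 = 3716.2 km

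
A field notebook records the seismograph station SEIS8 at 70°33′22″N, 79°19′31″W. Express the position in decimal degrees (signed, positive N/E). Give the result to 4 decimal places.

lat: 70.5561° N → +70.5561°
lon: 79.3253° W → -79.3253°

+70.5561°, -79.3253°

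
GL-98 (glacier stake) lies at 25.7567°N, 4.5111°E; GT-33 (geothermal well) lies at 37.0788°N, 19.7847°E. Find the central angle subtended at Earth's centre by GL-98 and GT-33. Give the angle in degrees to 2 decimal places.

Δφ = 11.3221°,  Δλ = 15.2736°
a = sin²(Δφ/2) + cos φ₁ cos φ₂ sin²(Δλ/2) = 0.022420
c = 2·arcsin(√a) = 0.300599 rad = 17.2231°

17.22°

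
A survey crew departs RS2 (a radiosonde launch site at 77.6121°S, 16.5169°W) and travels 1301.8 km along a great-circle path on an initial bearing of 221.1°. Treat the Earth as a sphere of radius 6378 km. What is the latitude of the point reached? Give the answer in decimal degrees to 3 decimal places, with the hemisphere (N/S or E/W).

81.576°S

δ = d/R = 1301.8/6378 = 0.204108 rad
φ₂ = arcsin(sin φ₁ cos δ + cos φ₁ sin δ cos θ)
   = arcsin(-0.97672·0.97924 + 0.21453·0.20269·-0.75356) = -81.57590°
λ₂ = λ₁ + atan2(sin θ sin δ cos φ₁, cos δ − sin φ₁ sin φ₂) = -81.95781°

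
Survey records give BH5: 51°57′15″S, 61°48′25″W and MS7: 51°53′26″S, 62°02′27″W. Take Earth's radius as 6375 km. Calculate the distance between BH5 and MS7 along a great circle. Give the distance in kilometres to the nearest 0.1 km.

17.5 km

BH5: φ = -51.95417°, λ = -61.80694°
MS7: φ = -51.89056°, λ = -62.04083°
Δφ = 0.0636°,  Δλ = -0.2339°
a = sin²(Δφ/2) + cos φ₁ cos φ₂ sin²(Δλ/2) = 0.000002
c = 2·arcsin(√a) = 0.002751 rad = 0.1576°
d = R·c = 6375 × 0.002751 = 17.5 km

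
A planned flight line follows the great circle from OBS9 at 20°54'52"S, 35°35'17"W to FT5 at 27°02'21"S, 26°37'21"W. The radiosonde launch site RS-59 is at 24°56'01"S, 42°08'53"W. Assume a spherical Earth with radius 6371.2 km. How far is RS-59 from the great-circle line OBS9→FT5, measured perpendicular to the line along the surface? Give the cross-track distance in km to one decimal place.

OBS9: φ = -20.91444°, λ = -35.58806°
FT5: φ = -27.03917°, λ = -26.62250°
RS-59: φ = -24.93361°, λ = -42.14806°
δ₁₃ = central angle OBS9→RS-59 = 0.126617 rad  (haversine)
θ₁₃ = bearing OBS9→RS-59 = 235.122°,  θ₁₂ = bearing OBS9→FT5 = 128.542°
dₓₜ = R·arcsin(sin δ₁₃ · sin(θ₁₃ − θ₁₂)) = 6371.2·arcsin(0.12628·sin(106.580°)) = 772.989 km
|dₓₜ| = 772.989 km

773.0 km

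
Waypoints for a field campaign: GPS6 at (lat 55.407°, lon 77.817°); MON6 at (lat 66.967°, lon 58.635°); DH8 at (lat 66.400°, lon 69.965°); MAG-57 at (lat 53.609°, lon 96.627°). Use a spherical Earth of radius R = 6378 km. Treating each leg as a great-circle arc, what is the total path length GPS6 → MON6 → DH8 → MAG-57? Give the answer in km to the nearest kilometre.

4163 km

GPS6→MON6: c = 0.256112 rad, d = 1633.48 km
MON6→DH8: c = 0.078781 rad, d = 502.46 km
DH8→MAG-57: c = 0.317791 rad, d = 2026.87 km
Total = 1633.48 + 502.46 + 2026.87 = 4162.81 km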